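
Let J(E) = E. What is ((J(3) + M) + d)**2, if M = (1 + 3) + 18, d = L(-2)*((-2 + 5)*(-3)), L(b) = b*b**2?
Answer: 9409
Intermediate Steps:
L(b) = b**3
d = 72 (d = (-2)**3*((-2 + 5)*(-3)) = -24*(-3) = -8*(-9) = 72)
M = 22 (M = 4 + 18 = 22)
((J(3) + M) + d)**2 = ((3 + 22) + 72)**2 = (25 + 72)**2 = 97**2 = 9409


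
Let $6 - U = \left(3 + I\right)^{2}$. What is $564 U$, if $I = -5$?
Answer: $1128$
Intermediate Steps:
$U = 2$ ($U = 6 - \left(3 - 5\right)^{2} = 6 - \left(-2\right)^{2} = 6 - 4 = 2$)
$564 U = 564 \cdot 2 = 1128$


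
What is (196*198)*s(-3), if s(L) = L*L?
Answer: 349272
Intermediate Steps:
s(L) = L²
(196*198)*s(-3) = (196*198)*(-3)² = 38808*9 = 349272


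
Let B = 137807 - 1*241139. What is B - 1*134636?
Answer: -237968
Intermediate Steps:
B = -103332 (B = 137807 - 241139 = -103332)
B - 1*134636 = -103332 - 1*134636 = -103332 - 134636 = -237968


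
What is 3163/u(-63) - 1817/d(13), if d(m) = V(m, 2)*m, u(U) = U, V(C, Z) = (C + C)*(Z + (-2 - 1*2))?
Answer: -2023717/42588 ≈ -47.518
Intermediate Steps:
V(C, Z) = 2*C*(-4 + Z) (V(C, Z) = (2*C)*(Z + (-2 - 2)) = (2*C)*(Z - 4) = (2*C)*(-4 + Z) = 2*C*(-4 + Z))
d(m) = -4*m**2 (d(m) = (2*m*(-4 + 2))*m = (2*m*(-2))*m = (-4*m)*m = -4*m**2)
3163/u(-63) - 1817/d(13) = 3163/(-63) - 1817/((-4*13**2)) = 3163*(-1/63) - 1817/((-4*169)) = -3163/63 - 1817/(-676) = -3163/63 - 1817*(-1/676) = -3163/63 + 1817/676 = -2023717/42588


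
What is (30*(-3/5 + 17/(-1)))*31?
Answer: -16368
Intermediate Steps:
(30*(-3/5 + 17/(-1)))*31 = (30*(-3*⅕ + 17*(-1)))*31 = (30*(-⅗ - 17))*31 = (30*(-88/5))*31 = -528*31 = -16368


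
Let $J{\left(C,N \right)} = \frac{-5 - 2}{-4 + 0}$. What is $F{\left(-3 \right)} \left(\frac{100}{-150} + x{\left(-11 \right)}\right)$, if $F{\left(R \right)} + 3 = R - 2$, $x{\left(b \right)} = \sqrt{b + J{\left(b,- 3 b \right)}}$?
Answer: $\frac{16}{3} - 4 i \sqrt{37} \approx 5.3333 - 24.331 i$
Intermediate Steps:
$J{\left(C,N \right)} = \frac{7}{4}$ ($J{\left(C,N \right)} = - \frac{7}{-4} = \left(-7\right) \left(- \frac{1}{4}\right) = \frac{7}{4}$)
$x{\left(b \right)} = \sqrt{\frac{7}{4} + b}$ ($x{\left(b \right)} = \sqrt{b + \frac{7}{4}} = \sqrt{\frac{7}{4} + b}$)
$F{\left(R \right)} = -5 + R$ ($F{\left(R \right)} = -3 + \left(R - 2\right) = -3 + \left(-2 + R\right) = -5 + R$)
$F{\left(-3 \right)} \left(\frac{100}{-150} + x{\left(-11 \right)}\right) = \left(-5 - 3\right) \left(\frac{100}{-150} + \frac{\sqrt{7 + 4 \left(-11\right)}}{2}\right) = - 8 \left(100 \left(- \frac{1}{150}\right) + \frac{\sqrt{7 - 44}}{2}\right) = - 8 \left(- \frac{2}{3} + \frac{\sqrt{-37}}{2}\right) = - 8 \left(- \frac{2}{3} + \frac{i \sqrt{37}}{2}\right) = \frac{16}{3} - 4 i \sqrt{37}$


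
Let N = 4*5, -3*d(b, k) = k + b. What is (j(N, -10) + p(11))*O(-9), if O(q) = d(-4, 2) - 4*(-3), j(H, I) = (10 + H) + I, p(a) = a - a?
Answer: 760/3 ≈ 253.33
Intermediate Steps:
p(a) = 0
d(b, k) = -b/3 - k/3 (d(b, k) = -(k + b)/3 = -(b + k)/3 = -b/3 - k/3)
N = 20
j(H, I) = 10 + H + I
O(q) = 38/3 (O(q) = (-⅓*(-4) - ⅓*2) - 4*(-3) = (4/3 - ⅔) + 12 = ⅔ + 12 = 38/3)
(j(N, -10) + p(11))*O(-9) = ((10 + 20 - 10) + 0)*(38/3) = (20 + 0)*(38/3) = 20*(38/3) = 760/3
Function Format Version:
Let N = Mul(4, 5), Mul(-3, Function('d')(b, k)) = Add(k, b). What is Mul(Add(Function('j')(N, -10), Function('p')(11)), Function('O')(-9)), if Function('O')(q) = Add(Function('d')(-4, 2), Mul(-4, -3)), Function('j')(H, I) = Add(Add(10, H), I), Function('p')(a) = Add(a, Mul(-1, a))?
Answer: Rational(760, 3) ≈ 253.33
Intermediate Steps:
Function('p')(a) = 0
Function('d')(b, k) = Add(Mul(Rational(-1, 3), b), Mul(Rational(-1, 3), k)) (Function('d')(b, k) = Mul(Rational(-1, 3), Add(k, b)) = Mul(Rational(-1, 3), Add(b, k)) = Add(Mul(Rational(-1, 3), b), Mul(Rational(-1, 3), k)))
N = 20
Function('j')(H, I) = Add(10, H, I)
Function('O')(q) = Rational(38, 3) (Function('O')(q) = Add(Add(Mul(Rational(-1, 3), -4), Mul(Rational(-1, 3), 2)), Mul(-4, -3)) = Add(Add(Rational(4, 3), Rational(-2, 3)), 12) = Add(Rational(2, 3), 12) = Rational(38, 3))
Mul(Add(Function('j')(N, -10), Function('p')(11)), Function('O')(-9)) = Mul(Add(Add(10, 20, -10), 0), Rational(38, 3)) = Mul(Add(20, 0), Rational(38, 3)) = Mul(20, Rational(38, 3)) = Rational(760, 3)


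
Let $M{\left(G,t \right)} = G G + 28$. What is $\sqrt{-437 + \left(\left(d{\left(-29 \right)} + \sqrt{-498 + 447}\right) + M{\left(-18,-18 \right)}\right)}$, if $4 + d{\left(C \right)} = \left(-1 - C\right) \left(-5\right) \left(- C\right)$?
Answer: $\sqrt{-4149 + i \sqrt{51}} \approx 0.0554 + 64.413 i$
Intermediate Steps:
$M{\left(G,t \right)} = 28 + G^{2}$ ($M{\left(G,t \right)} = G^{2} + 28 = 28 + G^{2}$)
$d{\left(C \right)} = -4 - C \left(5 + 5 C\right)$ ($d{\left(C \right)} = -4 + \left(-1 - C\right) \left(-5\right) \left(- C\right) = -4 + \left(5 + 5 C\right) \left(- C\right) = -4 - C \left(5 + 5 C\right)$)
$\sqrt{-437 + \left(\left(d{\left(-29 \right)} + \sqrt{-498 + 447}\right) + M{\left(-18,-18 \right)}\right)} = \sqrt{-437 + \left(\left(\left(-4 - -145 - 5 \left(-29\right)^{2}\right) + \sqrt{-498 + 447}\right) + \left(28 + \left(-18\right)^{2}\right)\right)} = \sqrt{-437 + \left(\left(\left(-4 + 145 - 4205\right) + \sqrt{-51}\right) + \left(28 + 324\right)\right)} = \sqrt{-437 + \left(\left(\left(-4 + 145 - 4205\right) + i \sqrt{51}\right) + 352\right)} = \sqrt{-437 - \left(3712 - i \sqrt{51}\right)} = \sqrt{-4149 + i \sqrt{51}}$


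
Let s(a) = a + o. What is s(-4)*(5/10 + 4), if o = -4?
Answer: -36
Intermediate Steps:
s(a) = -4 + a (s(a) = a - 4 = -4 + a)
s(-4)*(5/10 + 4) = (-4 - 4)*(5/10 + 4) = -8*(5*(1/10) + 4) = -8*(1/2 + 4) = -8*9/2 = -36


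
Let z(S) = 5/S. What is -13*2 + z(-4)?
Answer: -109/4 ≈ -27.250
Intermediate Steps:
-13*2 + z(-4) = -13*2 + 5/(-4) = -26 + 5*(-¼) = -26 - 5/4 = -109/4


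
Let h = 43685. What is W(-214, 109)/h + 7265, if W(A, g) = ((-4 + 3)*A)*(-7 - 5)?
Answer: 317368957/43685 ≈ 7264.9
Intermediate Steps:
W(A, g) = 12*A (W(A, g) = -A*(-12) = 12*A)
W(-214, 109)/h + 7265 = (12*(-214))/43685 + 7265 = -2568*1/43685 + 7265 = -2568/43685 + 7265 = 317368957/43685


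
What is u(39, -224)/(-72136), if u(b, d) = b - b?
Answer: 0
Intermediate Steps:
u(b, d) = 0
u(39, -224)/(-72136) = 0/(-72136) = 0*(-1/72136) = 0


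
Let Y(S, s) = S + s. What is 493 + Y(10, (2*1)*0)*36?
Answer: 853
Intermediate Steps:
493 + Y(10, (2*1)*0)*36 = 493 + (10 + (2*1)*0)*36 = 493 + (10 + 2*0)*36 = 493 + (10 + 0)*36 = 493 + 10*36 = 493 + 360 = 853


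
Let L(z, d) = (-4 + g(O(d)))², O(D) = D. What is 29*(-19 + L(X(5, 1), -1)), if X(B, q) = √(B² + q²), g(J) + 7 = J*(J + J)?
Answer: 1798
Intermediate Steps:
g(J) = -7 + 2*J² (g(J) = -7 + J*(J + J) = -7 + J*(2*J) = -7 + 2*J²)
L(z, d) = (-11 + 2*d²)² (L(z, d) = (-4 + (-7 + 2*d²))² = (-11 + 2*d²)²)
29*(-19 + L(X(5, 1), -1)) = 29*(-19 + (-11 + 2*(-1)²)²) = 29*(-19 + (-11 + 2*1)²) = 29*(-19 + (-11 + 2)²) = 29*(-19 + (-9)²) = 29*(-19 + 81) = 29*62 = 1798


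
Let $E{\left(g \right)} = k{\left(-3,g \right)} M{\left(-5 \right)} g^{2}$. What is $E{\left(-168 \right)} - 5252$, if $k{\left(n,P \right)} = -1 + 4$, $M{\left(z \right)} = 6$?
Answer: $502780$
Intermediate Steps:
$k{\left(n,P \right)} = 3$
$E{\left(g \right)} = 18 g^{2}$ ($E{\left(g \right)} = 3 \cdot 6 g^{2} = 18 g^{2}$)
$E{\left(-168 \right)} - 5252 = 18 \left(-168\right)^{2} - 5252 = 18 \cdot 28224 - 5252 = 508032 - 5252 = 502780$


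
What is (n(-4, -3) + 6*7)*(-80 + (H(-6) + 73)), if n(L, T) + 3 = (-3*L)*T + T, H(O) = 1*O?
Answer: 0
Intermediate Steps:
H(O) = O
n(L, T) = -3 + T - 3*L*T (n(L, T) = -3 + ((-3*L)*T + T) = -3 + (-3*L*T + T) = -3 + (T - 3*L*T) = -3 + T - 3*L*T)
(n(-4, -3) + 6*7)*(-80 + (H(-6) + 73)) = ((-3 - 3 - 3*(-4)*(-3)) + 6*7)*(-80 + (-6 + 73)) = ((-3 - 3 - 36) + 42)*(-80 + 67) = (-42 + 42)*(-13) = 0*(-13) = 0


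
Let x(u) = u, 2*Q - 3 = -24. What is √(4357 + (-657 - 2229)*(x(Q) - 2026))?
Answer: 4*√367606 ≈ 2425.2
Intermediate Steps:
Q = -21/2 (Q = 3/2 + (½)*(-24) = 3/2 - 12 = -21/2 ≈ -10.500)
√(4357 + (-657 - 2229)*(x(Q) - 2026)) = √(4357 + (-657 - 2229)*(-21/2 - 2026)) = √(4357 - 2886*(-4073/2)) = √(4357 + 5877339) = √5881696 = 4*√367606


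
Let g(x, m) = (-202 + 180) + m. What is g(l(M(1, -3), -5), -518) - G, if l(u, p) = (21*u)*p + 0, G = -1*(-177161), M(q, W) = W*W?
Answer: -177701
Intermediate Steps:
M(q, W) = W**2
G = 177161
l(u, p) = 21*p*u (l(u, p) = 21*p*u + 0 = 21*p*u)
g(x, m) = -22 + m
g(l(M(1, -3), -5), -518) - G = (-22 - 518) - 1*177161 = -540 - 177161 = -177701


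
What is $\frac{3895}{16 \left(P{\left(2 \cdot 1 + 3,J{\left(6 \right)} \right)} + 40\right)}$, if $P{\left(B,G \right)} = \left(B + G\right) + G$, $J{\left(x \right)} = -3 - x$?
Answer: $\frac{3895}{432} \approx 9.0162$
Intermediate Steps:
$P{\left(B,G \right)} = B + 2 G$
$\frac{3895}{16 \left(P{\left(2 \cdot 1 + 3,J{\left(6 \right)} \right)} + 40\right)} = \frac{3895}{16 \left(\left(\left(2 \cdot 1 + 3\right) + 2 \left(-3 - 6\right)\right) + 40\right)} = \frac{3895}{16 \left(\left(\left(2 + 3\right) + 2 \left(-3 - 6\right)\right) + 40\right)} = \frac{3895}{16 \left(\left(5 + 2 \left(-9\right)\right) + 40\right)} = \frac{3895}{16 \left(\left(5 - 18\right) + 40\right)} = \frac{3895}{16 \left(-13 + 40\right)} = \frac{3895}{16 \cdot 27} = \frac{3895}{432}$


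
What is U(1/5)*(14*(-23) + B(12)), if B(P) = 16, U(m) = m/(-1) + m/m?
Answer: -1224/5 ≈ -244.80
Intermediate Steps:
U(m) = 1 - m (U(m) = m*(-1) + 1 = -m + 1 = 1 - m)
U(1/5)*(14*(-23) + B(12)) = (1 - 1/5)*(14*(-23) + 16) = (1 - 1*⅕)*(-322 + 16) = (1 - ⅕)*(-306) = (⅘)*(-306) = -1224/5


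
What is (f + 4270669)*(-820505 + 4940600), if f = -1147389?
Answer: 12868210311600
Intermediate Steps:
(f + 4270669)*(-820505 + 4940600) = (-1147389 + 4270669)*(-820505 + 4940600) = 3123280*4120095 = 12868210311600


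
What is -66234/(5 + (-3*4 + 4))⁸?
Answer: -22078/2187 ≈ -10.095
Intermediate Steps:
-66234/(5 + (-3*4 + 4))⁸ = -66234/(5 + (-12 + 4))⁸ = -66234/(5 - 8)⁸ = -66234/(((-3)²)⁴) = -66234/(9⁴) = -66234/6561 = -66234*1/6561 = -22078/2187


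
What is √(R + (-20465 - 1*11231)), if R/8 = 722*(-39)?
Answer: 8*I*√4015 ≈ 506.91*I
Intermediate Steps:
R = -225264 (R = 8*(722*(-39)) = 8*(-28158) = -225264)
√(R + (-20465 - 1*11231)) = √(-225264 + (-20465 - 1*11231)) = √(-225264 + (-20465 - 11231)) = √(-225264 - 31696) = √(-256960) = 8*I*√4015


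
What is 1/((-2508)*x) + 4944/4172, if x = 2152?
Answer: 6670957933/5629296288 ≈ 1.1850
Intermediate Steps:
1/((-2508)*x) + 4944/4172 = 1/(-2508*2152) + 4944/4172 = -1/2508*1/2152 + 4944*(1/4172) = -1/5397216 + 1236/1043 = 6670957933/5629296288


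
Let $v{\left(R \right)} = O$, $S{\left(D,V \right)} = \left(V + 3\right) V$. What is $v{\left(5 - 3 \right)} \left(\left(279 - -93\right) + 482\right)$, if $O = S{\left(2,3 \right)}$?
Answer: $15372$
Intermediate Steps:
$S{\left(D,V \right)} = V \left(3 + V\right)$ ($S{\left(D,V \right)} = \left(3 + V\right) V = V \left(3 + V\right)$)
$O = 18$ ($O = 3 \left(3 + 3\right) = 3 \cdot 6 = 18$)
$v{\left(R \right)} = 18$
$v{\left(5 - 3 \right)} \left(\left(279 - -93\right) + 482\right) = 18 \left(\left(279 - -93\right) + 482\right) = 18 \left(\left(279 + 93\right) + 482\right) = 18 \left(372 + 482\right) = 18 \cdot 854 = 15372$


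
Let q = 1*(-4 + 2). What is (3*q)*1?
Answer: -6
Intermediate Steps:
q = -2 (q = 1*(-2) = -2)
(3*q)*1 = (3*(-2))*1 = -6*1 = -6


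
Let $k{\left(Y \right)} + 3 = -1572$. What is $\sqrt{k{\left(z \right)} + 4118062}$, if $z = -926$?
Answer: $\sqrt{4116487} \approx 2028.9$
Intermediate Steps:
$k{\left(Y \right)} = -1575$ ($k{\left(Y \right)} = -3 - 1572 = -1575$)
$\sqrt{k{\left(z \right)} + 4118062} = \sqrt{-1575 + 4118062} = \sqrt{4116487}$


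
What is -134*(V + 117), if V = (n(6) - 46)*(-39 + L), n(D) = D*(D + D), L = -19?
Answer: 186394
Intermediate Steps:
n(D) = 2*D**2 (n(D) = D*(2*D) = 2*D**2)
V = -1508 (V = (2*6**2 - 46)*(-39 - 19) = (2*36 - 46)*(-58) = (72 - 46)*(-58) = 26*(-58) = -1508)
-134*(V + 117) = -134*(-1508 + 117) = -134*(-1391) = 186394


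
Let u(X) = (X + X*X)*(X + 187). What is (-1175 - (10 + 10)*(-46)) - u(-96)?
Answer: -830175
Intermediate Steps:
u(X) = (187 + X)*(X + X²) (u(X) = (X + X²)*(187 + X) = (187 + X)*(X + X²))
(-1175 - (10 + 10)*(-46)) - u(-96) = (-1175 - (10 + 10)*(-46)) - (-96)*(187 + (-96)² + 188*(-96)) = (-1175 - 20*(-46)) - (-96)*(187 + 9216 - 18048) = (-1175 - 1*(-920)) - (-96)*(-8645) = (-1175 + 920) - 1*829920 = -255 - 829920 = -830175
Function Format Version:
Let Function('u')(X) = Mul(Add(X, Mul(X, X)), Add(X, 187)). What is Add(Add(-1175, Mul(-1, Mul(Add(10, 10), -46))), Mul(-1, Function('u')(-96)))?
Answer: -830175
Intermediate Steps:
Function('u')(X) = Mul(Add(187, X), Add(X, Pow(X, 2))) (Function('u')(X) = Mul(Add(X, Pow(X, 2)), Add(187, X)) = Mul(Add(187, X), Add(X, Pow(X, 2))))
Add(Add(-1175, Mul(-1, Mul(Add(10, 10), -46))), Mul(-1, Function('u')(-96))) = Add(Add(-1175, Mul(-1, Mul(Add(10, 10), -46))), Mul(-1, Mul(-96, Add(187, Pow(-96, 2), Mul(188, -96))))) = Add(Add(-1175, Mul(-1, Mul(20, -46))), Mul(-1, Mul(-96, Add(187, 9216, -18048)))) = Add(Add(-1175, Mul(-1, -920)), Mul(-1, Mul(-96, -8645))) = Add(Add(-1175, 920), Mul(-1, 829920)) = Add(-255, -829920) = -830175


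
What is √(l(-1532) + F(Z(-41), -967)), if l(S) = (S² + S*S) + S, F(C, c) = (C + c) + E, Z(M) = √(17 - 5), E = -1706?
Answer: √(4689843 + 2*√3) ≈ 2165.6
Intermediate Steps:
Z(M) = 2*√3 (Z(M) = √12 = 2*√3)
F(C, c) = -1706 + C + c (F(C, c) = (C + c) - 1706 = -1706 + C + c)
l(S) = S + 2*S² (l(S) = (S² + S²) + S = 2*S² + S = S + 2*S²)
√(l(-1532) + F(Z(-41), -967)) = √(-1532*(1 + 2*(-1532)) + (-1706 + 2*√3 - 967)) = √(-1532*(1 - 3064) + (-2673 + 2*√3)) = √(-1532*(-3063) + (-2673 + 2*√3)) = √(4692516 + (-2673 + 2*√3)) = √(4689843 + 2*√3)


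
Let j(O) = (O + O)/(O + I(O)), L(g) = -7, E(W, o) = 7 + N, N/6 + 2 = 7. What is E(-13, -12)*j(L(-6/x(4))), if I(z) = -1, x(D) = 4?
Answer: 259/4 ≈ 64.750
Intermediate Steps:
N = 30 (N = -12 + 6*7 = -12 + 42 = 30)
E(W, o) = 37 (E(W, o) = 7 + 30 = 37)
j(O) = 2*O/(-1 + O) (j(O) = (O + O)/(O - 1) = (2*O)/(-1 + O) = 2*O/(-1 + O))
E(-13, -12)*j(L(-6/x(4))) = 37*(2*(-7)/(-1 - 7)) = 37*(2*(-7)/(-8)) = 37*(2*(-7)*(-1/8)) = 37*(7/4) = 259/4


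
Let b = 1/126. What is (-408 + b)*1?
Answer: -51407/126 ≈ -407.99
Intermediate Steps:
b = 1/126 ≈ 0.0079365
(-408 + b)*1 = (-408 + 1/126)*1 = -51407/126*1 = -51407/126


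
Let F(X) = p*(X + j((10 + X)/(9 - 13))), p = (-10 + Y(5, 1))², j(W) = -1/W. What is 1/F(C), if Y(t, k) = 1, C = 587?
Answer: 199/9461961 ≈ 2.1032e-5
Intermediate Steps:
p = 81 (p = (-10 + 1)² = (-9)² = 81)
F(X) = -81/(-5/2 - X/4) + 81*X (F(X) = 81*(X - 1/((10 + X)/(9 - 13))) = 81*(X - 1/((10 + X)/(-4))) = 81*(X - 1/((10 + X)*(-¼))) = 81*(X - 1/(-5/2 - X/4)) = -81/(-5/2 - X/4) + 81*X)
1/F(C) = 1/(81*(4 + 587*(10 + 587))/(10 + 587)) = 1/(81*(4 + 587*597)/597) = 1/(81*(1/597)*(4 + 350439)) = 1/(81*(1/597)*350443) = 1/(9461961/199) = 199/9461961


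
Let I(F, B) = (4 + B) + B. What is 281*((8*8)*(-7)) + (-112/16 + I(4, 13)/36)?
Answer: -755365/6 ≈ -1.2589e+5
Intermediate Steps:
I(F, B) = 4 + 2*B
281*((8*8)*(-7)) + (-112/16 + I(4, 13)/36) = 281*((8*8)*(-7)) + (-112/16 + (4 + 2*13)/36) = 281*(64*(-7)) + (-112*1/16 + (4 + 26)*(1/36)) = 281*(-448) + (-7 + 30*(1/36)) = -125888 + (-7 + ⅚) = -125888 - 37/6 = -755365/6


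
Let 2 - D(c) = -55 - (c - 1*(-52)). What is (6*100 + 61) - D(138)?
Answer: 414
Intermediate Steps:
D(c) = 109 + c (D(c) = 2 - (-55 - (c - 1*(-52))) = 2 - (-55 - (c + 52)) = 2 - (-55 - (52 + c)) = 2 - (-55 + (-52 - c)) = 2 - (-107 - c) = 2 + (107 + c) = 109 + c)
(6*100 + 61) - D(138) = (6*100 + 61) - (109 + 138) = (600 + 61) - 1*247 = 661 - 247 = 414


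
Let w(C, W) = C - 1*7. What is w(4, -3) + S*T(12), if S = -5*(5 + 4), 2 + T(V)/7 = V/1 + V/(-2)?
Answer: -1263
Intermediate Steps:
w(C, W) = -7 + C (w(C, W) = C - 7 = -7 + C)
T(V) = -14 + 7*V/2 (T(V) = -14 + 7*(V/1 + V/(-2)) = -14 + 7*(V*1 + V*(-1/2)) = -14 + 7*(V - V/2) = -14 + 7*(V/2) = -14 + 7*V/2)
S = -45 (S = -5*9 = -45)
w(4, -3) + S*T(12) = (-7 + 4) - 45*(-14 + (7/2)*12) = -3 - 45*(-14 + 42) = -3 - 45*28 = -3 - 1260 = -1263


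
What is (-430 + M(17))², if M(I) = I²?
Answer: 19881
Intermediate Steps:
(-430 + M(17))² = (-430 + 17²)² = (-430 + 289)² = (-141)² = 19881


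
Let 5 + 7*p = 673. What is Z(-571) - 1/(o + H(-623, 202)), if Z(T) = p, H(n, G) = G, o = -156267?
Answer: 14893061/156065 ≈ 95.429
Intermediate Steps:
p = 668/7 (p = -5/7 + (⅐)*673 = -5/7 + 673/7 = 668/7 ≈ 95.429)
Z(T) = 668/7
Z(-571) - 1/(o + H(-623, 202)) = 668/7 - 1/(-156267 + 202) = 668/7 - 1/(-156065) = 668/7 - 1*(-1/156065) = 668/7 + 1/156065 = 14893061/156065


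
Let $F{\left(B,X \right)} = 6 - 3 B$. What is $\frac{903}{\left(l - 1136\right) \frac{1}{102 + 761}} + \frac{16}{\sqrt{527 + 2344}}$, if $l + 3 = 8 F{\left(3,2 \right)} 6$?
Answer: $- \frac{779289}{1283} + \frac{16 \sqrt{319}}{957} \approx -607.1$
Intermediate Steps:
$l = -147$ ($l = -3 + 8 \left(6 - 9\right) 6 = -3 + 8 \left(-3\right) 6 = -3 - 144 = -147$)
$\frac{903}{\left(l - 1136\right) \frac{1}{102 + 761}} + \frac{16}{\sqrt{527 + 2344}} = \frac{903}{\left(-147 - 1136\right) \frac{1}{102 + 761}} + \frac{16}{\sqrt{527 + 2344}} = \frac{903}{\left(-1283\right) \frac{1}{863}} + \frac{16}{\sqrt{2871}} = \frac{903}{\left(-1283\right) \frac{1}{863}} + \frac{16}{3 \sqrt{319}} = \frac{903}{- \frac{1283}{863}} + 16 \frac{\sqrt{319}}{957} = 903 \left(- \frac{863}{1283}\right) + \frac{16 \sqrt{319}}{957} = - \frac{779289}{1283} + \frac{16 \sqrt{319}}{957}$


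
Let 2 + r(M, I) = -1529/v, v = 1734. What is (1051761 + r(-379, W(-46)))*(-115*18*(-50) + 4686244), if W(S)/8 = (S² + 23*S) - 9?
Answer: 4367644402097144/867 ≈ 5.0377e+12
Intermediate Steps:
W(S) = -72 + 8*S² + 184*S (W(S) = 8*((S² + 23*S) - 9) = 8*(-9 + S² + 23*S) = -72 + 8*S² + 184*S)
r(M, I) = -4997/1734 (r(M, I) = -2 - 1529/1734 = -4997/1734)
(1051761 + r(-379, W(-46)))*(-115*18*(-50) + 4686244) = (1051761 - 4997/1734)*(-115*18*(-50) + 4686244) = 1823748577*(-2070*(-50) + 4686244)/1734 = 1823748577*(103500 + 4686244)/1734 = (1823748577/1734)*4789744 = 4367644402097144/867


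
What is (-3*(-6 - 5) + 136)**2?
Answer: 28561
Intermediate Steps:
(-3*(-6 - 5) + 136)**2 = (-3*(-11) + 136)**2 = (33 + 136)**2 = 169**2 = 28561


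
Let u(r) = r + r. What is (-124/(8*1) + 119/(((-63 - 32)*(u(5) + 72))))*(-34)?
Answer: 2054688/3895 ≈ 527.52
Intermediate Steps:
u(r) = 2*r
(-124/(8*1) + 119/(((-63 - 32)*(u(5) + 72))))*(-34) = (-124/(8*1) + 119/(((-63 - 32)*(2*5 + 72))))*(-34) = (-124/8 + 119/((-95*(10 + 72))))*(-34) = (-124*⅛ + 119/((-95*82)))*(-34) = (-31/2 + 119/(-7790))*(-34) = (-31/2 + 119*(-1/7790))*(-34) = (-31/2 - 119/7790)*(-34) = -60432/3895*(-34) = 2054688/3895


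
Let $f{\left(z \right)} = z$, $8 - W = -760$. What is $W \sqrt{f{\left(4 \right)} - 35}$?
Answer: $768 i \sqrt{31} \approx 4276.0 i$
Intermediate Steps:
$W = 768$ ($W = 8 - -760 = 8 + 760 = 768$)
$W \sqrt{f{\left(4 \right)} - 35} = 768 \sqrt{4 - 35} = 768 \sqrt{-31} = 768 i \sqrt{31}$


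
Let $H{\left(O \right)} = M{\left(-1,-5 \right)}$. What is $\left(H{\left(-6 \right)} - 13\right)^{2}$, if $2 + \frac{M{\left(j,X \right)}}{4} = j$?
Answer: $625$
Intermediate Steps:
$M{\left(j,X \right)} = -8 + 4 j$
$H{\left(O \right)} = -12$ ($H{\left(O \right)} = -8 + 4 \left(-1\right) = -8 - 4 = -12$)
$\left(H{\left(-6 \right)} - 13\right)^{2} = \left(-12 - 13\right)^{2} = \left(-25\right)^{2} = 625$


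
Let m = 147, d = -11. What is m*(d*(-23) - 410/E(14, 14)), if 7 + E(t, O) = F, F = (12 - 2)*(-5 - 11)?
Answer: 6271167/167 ≈ 37552.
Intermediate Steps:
F = -160 (F = 10*(-16) = -160)
E(t, O) = -167 (E(t, O) = -7 - 160 = -167)
m*(d*(-23) - 410/E(14, 14)) = 147*(-11*(-23) - 410/(-167)) = 147*(253 - 410*(-1/167)) = 147*(253 + 410/167) = 147*(42661/167) = 6271167/167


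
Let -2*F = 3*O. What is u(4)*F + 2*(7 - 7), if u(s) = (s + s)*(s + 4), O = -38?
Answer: 3648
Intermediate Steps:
F = 57 (F = -3*(-38)/2 = -½*(-114) = 57)
u(s) = 2*s*(4 + s) (u(s) = (2*s)*(4 + s) = 2*s*(4 + s))
u(4)*F + 2*(7 - 7) = (2*4*(4 + 4))*57 + 2*(7 - 7) = (2*4*8)*57 + 2*0 = 64*57 + 0 = 3648 + 0 = 3648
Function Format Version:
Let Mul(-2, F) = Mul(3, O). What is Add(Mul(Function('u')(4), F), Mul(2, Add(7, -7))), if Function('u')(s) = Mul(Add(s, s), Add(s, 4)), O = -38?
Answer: 3648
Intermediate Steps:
F = 57 (F = Mul(Rational(-1, 2), Mul(3, -38)) = Mul(Rational(-1, 2), -114) = 57)
Function('u')(s) = Mul(2, s, Add(4, s)) (Function('u')(s) = Mul(Mul(2, s), Add(4, s)) = Mul(2, s, Add(4, s)))
Add(Mul(Function('u')(4), F), Mul(2, Add(7, -7))) = Add(Mul(Mul(2, 4, Add(4, 4)), 57), Mul(2, Add(7, -7))) = Add(Mul(Mul(2, 4, 8), 57), Mul(2, 0)) = Add(Mul(64, 57), 0) = Add(3648, 0) = 3648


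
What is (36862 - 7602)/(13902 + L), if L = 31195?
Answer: 29260/45097 ≈ 0.64882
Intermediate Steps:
(36862 - 7602)/(13902 + L) = (36862 - 7602)/(13902 + 31195) = 29260/45097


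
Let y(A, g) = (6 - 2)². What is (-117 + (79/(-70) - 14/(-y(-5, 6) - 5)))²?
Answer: 608460889/44100 ≈ 13797.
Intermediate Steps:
y(A, g) = 16 (y(A, g) = 4² = 16)
(-117 + (79/(-70) - 14/(-y(-5, 6) - 5)))² = (-117 + (79/(-70) - 14/(-1*16 - 5)))² = (-117 + (79*(-1/70) - 14/(-16 - 5)))² = (-117 + (-79/70 - 14/(-21)))² = (-117 + (-79/70 - 14*(-1/21)))² = (-117 + (-79/70 + ⅔))² = (-117 - 97/210)² = (-24667/210)² = 608460889/44100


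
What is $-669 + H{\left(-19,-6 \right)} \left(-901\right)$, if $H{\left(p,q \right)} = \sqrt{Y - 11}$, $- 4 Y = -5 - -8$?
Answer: $-669 - \frac{901 i \sqrt{47}}{2} \approx -669.0 - 3088.5 i$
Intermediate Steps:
$Y = - \frac{3}{4}$ ($Y = - \frac{-5 - -8}{4} = - \frac{-5 + 8}{4} = \left(- \frac{1}{4}\right) 3 = - \frac{3}{4} \approx -0.75$)
$H{\left(p,q \right)} = \frac{i \sqrt{47}}{2}$ ($H{\left(p,q \right)} = \sqrt{- \frac{3}{4} - 11} = \sqrt{- \frac{47}{4}} = \frac{i \sqrt{47}}{2}$)
$-669 + H{\left(-19,-6 \right)} \left(-901\right) = -669 + \frac{i \sqrt{47}}{2} \left(-901\right) = -669 - \frac{901 i \sqrt{47}}{2}$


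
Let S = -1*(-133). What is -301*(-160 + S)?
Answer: 8127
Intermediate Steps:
S = 133
-301*(-160 + S) = -301*(-160 + 133) = -301*(-27) = 8127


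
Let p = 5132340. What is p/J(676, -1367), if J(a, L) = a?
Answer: 1283085/169 ≈ 7592.2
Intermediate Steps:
p/J(676, -1367) = 5132340/676 = 5132340*(1/676) = 1283085/169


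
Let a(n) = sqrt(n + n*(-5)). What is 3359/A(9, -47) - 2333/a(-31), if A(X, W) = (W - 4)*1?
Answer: -3359/51 - 2333*sqrt(31)/62 ≈ -275.37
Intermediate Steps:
A(X, W) = -4 + W (A(X, W) = (-4 + W)*1 = -4 + W)
a(n) = 2*sqrt(-n) (a(n) = sqrt(n - 5*n) = sqrt(-4*n) = 2*sqrt(-n))
3359/A(9, -47) - 2333/a(-31) = 3359/(-4 - 47) - 2333*sqrt(31)/62 = 3359/(-51) - 2333*sqrt(31)/62 = 3359*(-1/51) - 2333*sqrt(31)/62 = -3359/51 - 2333*sqrt(31)/62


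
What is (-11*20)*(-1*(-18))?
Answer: -3960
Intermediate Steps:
(-11*20)*(-1*(-18)) = -220*18 = -3960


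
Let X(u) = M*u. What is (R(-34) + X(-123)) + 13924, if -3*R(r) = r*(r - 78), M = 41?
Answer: 22835/3 ≈ 7611.7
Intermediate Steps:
R(r) = -r*(-78 + r)/3 (R(r) = -r*(r - 78)/3 = -r*(-78 + r)/3)
X(u) = 41*u
(R(-34) + X(-123)) + 13924 = ((⅓)*(-34)*(78 - 1*(-34)) + 41*(-123)) + 13924 = ((⅓)*(-34)*(78 + 34) - 5043) + 13924 = ((⅓)*(-34)*112 - 5043) + 13924 = (-3808/3 - 5043) + 13924 = -18937/3 + 13924 = 22835/3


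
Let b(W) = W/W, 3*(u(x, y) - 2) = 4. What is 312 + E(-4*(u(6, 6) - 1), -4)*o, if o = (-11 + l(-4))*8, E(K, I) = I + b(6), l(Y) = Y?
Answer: 672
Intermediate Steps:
u(x, y) = 10/3 (u(x, y) = 2 + (⅓)*4 = 2 + 4/3 = 10/3)
b(W) = 1
E(K, I) = 1 + I (E(K, I) = I + 1 = 1 + I)
o = -120 (o = (-11 - 4)*8 = -15*8 = -120)
312 + E(-4*(u(6, 6) - 1), -4)*o = 312 + (1 - 4)*(-120) = 312 - 3*(-120) = 312 + 360 = 672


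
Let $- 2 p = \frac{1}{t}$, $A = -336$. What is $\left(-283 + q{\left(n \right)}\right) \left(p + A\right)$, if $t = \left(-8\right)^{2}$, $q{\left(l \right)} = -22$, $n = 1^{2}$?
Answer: $\frac{13117745}{128} \approx 1.0248 \cdot 10^{5}$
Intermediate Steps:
$n = 1$
$t = 64$
$p = - \frac{1}{128}$ ($p = - \frac{1}{2 \cdot 64} = \left(- \frac{1}{2}\right) \frac{1}{64} = - \frac{1}{128} \approx -0.0078125$)
$\left(-283 + q{\left(n \right)}\right) \left(p + A\right) = \left(-283 - 22\right) \left(- \frac{1}{128} - 336\right) = \left(-305\right) \left(- \frac{43009}{128}\right) = \frac{13117745}{128}$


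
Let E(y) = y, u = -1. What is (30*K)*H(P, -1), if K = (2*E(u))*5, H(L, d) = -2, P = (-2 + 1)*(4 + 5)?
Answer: 600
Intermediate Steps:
P = -9 (P = -1*9 = -9)
K = -10 (K = (2*(-1))*5 = -2*5 = -10)
(30*K)*H(P, -1) = (30*(-10))*(-2) = -300*(-2) = 600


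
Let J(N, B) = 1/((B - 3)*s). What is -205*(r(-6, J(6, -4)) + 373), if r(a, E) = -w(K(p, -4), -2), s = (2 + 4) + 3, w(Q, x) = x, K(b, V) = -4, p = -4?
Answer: -76875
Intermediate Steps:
s = 9 (s = 6 + 3 = 9)
J(N, B) = 1/(9*(-3 + B)) (J(N, B) = 1/((B - 3)*9) = (1/9)/(-3 + B) = 1/(9*(-3 + B)))
r(a, E) = 2 (r(a, E) = -1*(-2) = 2)
-205*(r(-6, J(6, -4)) + 373) = -205*(2 + 373) = -205*375 = -76875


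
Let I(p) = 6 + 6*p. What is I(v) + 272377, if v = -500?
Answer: 269383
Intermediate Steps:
I(v) + 272377 = (6 + 6*(-500)) + 272377 = (6 - 3000) + 272377 = -2994 + 272377 = 269383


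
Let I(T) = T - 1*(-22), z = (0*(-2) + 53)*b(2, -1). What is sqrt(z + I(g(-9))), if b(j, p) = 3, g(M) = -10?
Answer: 3*sqrt(19) ≈ 13.077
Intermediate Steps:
z = 159 (z = (0*(-2) + 53)*3 = (0 + 53)*3 = 53*3 = 159)
I(T) = 22 + T (I(T) = T + 22 = 22 + T)
sqrt(z + I(g(-9))) = sqrt(159 + (22 - 10)) = sqrt(159 + 12) = sqrt(171) = 3*sqrt(19)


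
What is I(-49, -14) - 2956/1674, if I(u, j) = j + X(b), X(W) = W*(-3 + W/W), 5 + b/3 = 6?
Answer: -18218/837 ≈ -21.766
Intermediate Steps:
b = 3 (b = -15 + 3*6 = -15 + 18 = 3)
X(W) = -2*W (X(W) = W*(-3 + 1) = W*(-2) = -2*W)
I(u, j) = -6 + j (I(u, j) = j - 2*3 = j - 6 = -6 + j)
I(-49, -14) - 2956/1674 = (-6 - 14) - 2956/1674 = -20 - 2956*1/1674 = -20 - 1478/837 = -18218/837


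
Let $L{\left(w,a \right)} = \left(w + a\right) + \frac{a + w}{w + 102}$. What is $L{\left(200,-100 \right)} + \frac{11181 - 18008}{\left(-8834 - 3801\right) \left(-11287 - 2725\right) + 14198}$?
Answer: $\frac{2682394611823}{26735428518} \approx 100.33$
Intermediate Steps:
$L{\left(w,a \right)} = a + w + \frac{a + w}{102 + w}$ ($L{\left(w,a \right)} = \left(a + w\right) + \frac{a + w}{102 + w} = a + w + \frac{a + w}{102 + w}$)
$L{\left(200,-100 \right)} + \frac{11181 - 18008}{\left(-8834 - 3801\right) \left(-11287 - 2725\right) + 14198} = \frac{200^{2} + 103 \left(-100\right) + 103 \cdot 200 - 20000}{102 + 200} + \frac{11181 - 18008}{\left(-8834 - 3801\right) \left(-11287 - 2725\right) + 14198} = \frac{40000 - 10300 + 20600 - 20000}{302} - \frac{6827}{\left(-12635\right) \left(-14012\right) + 14198} = \frac{1}{302} \cdot 30300 - \frac{6827}{177041620 + 14198} = \frac{15150}{151} - \frac{6827}{177055818} = \frac{2682394611823}{26735428518}$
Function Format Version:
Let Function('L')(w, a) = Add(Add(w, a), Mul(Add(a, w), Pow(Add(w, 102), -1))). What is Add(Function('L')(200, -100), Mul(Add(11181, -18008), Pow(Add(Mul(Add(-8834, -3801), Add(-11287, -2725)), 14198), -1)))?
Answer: Rational(2682394611823, 26735428518) ≈ 100.33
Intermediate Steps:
Function('L')(w, a) = Add(a, w, Mul(Pow(Add(102, w), -1), Add(a, w))) (Function('L')(w, a) = Add(Add(a, w), Mul(Add(a, w), Pow(Add(102, w), -1))) = Add(Add(a, w), Mul(Pow(Add(102, w), -1), Add(a, w))) = Add(a, w, Mul(Pow(Add(102, w), -1), Add(a, w))))
Add(Function('L')(200, -100), Mul(Add(11181, -18008), Pow(Add(Mul(Add(-8834, -3801), Add(-11287, -2725)), 14198), -1))) = Add(Mul(Pow(Add(102, 200), -1), Add(Pow(200, 2), Mul(103, -100), Mul(103, 200), Mul(-100, 200))), Mul(Add(11181, -18008), Pow(Add(Mul(Add(-8834, -3801), Add(-11287, -2725)), 14198), -1))) = Add(Mul(Pow(302, -1), Add(40000, -10300, 20600, -20000)), Mul(-6827, Pow(Add(Mul(-12635, -14012), 14198), -1))) = Add(Mul(Rational(1, 302), 30300), Mul(-6827, Pow(Add(177041620, 14198), -1))) = Add(Rational(15150, 151), Mul(-6827, Pow(177055818, -1))) = Add(Rational(15150, 151), Mul(-6827, Rational(1, 177055818))) = Add(Rational(15150, 151), Rational(-6827, 177055818)) = Rational(2682394611823, 26735428518)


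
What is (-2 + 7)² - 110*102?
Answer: -11195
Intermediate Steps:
(-2 + 7)² - 110*102 = 5² - 11220 = 25 - 11220 = -11195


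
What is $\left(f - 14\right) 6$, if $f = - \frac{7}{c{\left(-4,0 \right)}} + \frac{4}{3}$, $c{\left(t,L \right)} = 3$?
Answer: $-90$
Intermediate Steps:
$f = -1$ ($f = - \frac{7}{3} + \frac{4}{3} = -1$)
$\left(f - 14\right) 6 = \left(-1 - 14\right) 6 = \left(-15\right) 6 = -90$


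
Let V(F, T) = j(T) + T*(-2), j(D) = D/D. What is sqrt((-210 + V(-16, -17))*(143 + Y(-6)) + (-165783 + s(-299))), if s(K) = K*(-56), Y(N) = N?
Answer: I*sqrt(173014) ≈ 415.95*I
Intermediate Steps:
j(D) = 1
s(K) = -56*K
V(F, T) = 1 - 2*T (V(F, T) = 1 + T*(-2) = 1 - 2*T)
sqrt((-210 + V(-16, -17))*(143 + Y(-6)) + (-165783 + s(-299))) = sqrt((-210 + (1 - 2*(-17)))*(143 - 6) + (-165783 - 56*(-299))) = sqrt((-210 + (1 + 34))*137 + (-165783 + 16744)) = sqrt((-210 + 35)*137 - 149039) = sqrt(-175*137 - 149039) = sqrt(-23975 - 149039) = sqrt(-173014) = I*sqrt(173014)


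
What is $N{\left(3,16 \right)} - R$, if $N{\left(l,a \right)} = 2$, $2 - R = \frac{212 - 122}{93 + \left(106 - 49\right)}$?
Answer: $\frac{3}{5} \approx 0.6$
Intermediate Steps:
$R = \frac{7}{5}$ ($R = 2 - \frac{212 - 122}{93 + \left(106 - 49\right)} = 2 - \frac{90}{93 + 57} = 2 - \frac{90}{150} = 2 - 90 \cdot \frac{1}{150} = 2 - \frac{3}{5} = \frac{7}{5} \approx 1.4$)
$N{\left(3,16 \right)} - R = 2 - \frac{7}{5} = \frac{3}{5}$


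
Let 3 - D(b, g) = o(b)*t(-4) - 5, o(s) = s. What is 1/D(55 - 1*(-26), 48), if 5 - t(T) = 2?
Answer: -1/235 ≈ -0.0042553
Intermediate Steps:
t(T) = 3 (t(T) = 5 - 1*2 = 5 - 2 = 3)
D(b, g) = 8 - 3*b (D(b, g) = 3 - (b*3 - 5) = 3 - (3*b - 5) = 3 - (-5 + 3*b) = 3 + (5 - 3*b) = 8 - 3*b)
1/D(55 - 1*(-26), 48) = 1/(8 - 3*(55 - 1*(-26))) = 1/(8 - 3*(55 + 26)) = 1/(8 - 3*81) = 1/(8 - 243) = 1/(-235) = -1/235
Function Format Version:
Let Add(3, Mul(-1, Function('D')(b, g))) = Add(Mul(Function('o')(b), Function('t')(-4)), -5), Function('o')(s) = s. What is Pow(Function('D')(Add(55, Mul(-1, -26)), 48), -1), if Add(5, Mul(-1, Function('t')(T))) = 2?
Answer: Rational(-1, 235) ≈ -0.0042553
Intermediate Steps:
Function('t')(T) = 3 (Function('t')(T) = Add(5, Mul(-1, 2)) = Add(5, -2) = 3)
Function('D')(b, g) = Add(8, Mul(-3, b)) (Function('D')(b, g) = Add(3, Mul(-1, Add(Mul(b, 3), -5))) = Add(3, Mul(-1, Add(Mul(3, b), -5))) = Add(3, Mul(-1, Add(-5, Mul(3, b)))) = Add(3, Add(5, Mul(-3, b))) = Add(8, Mul(-3, b)))
Pow(Function('D')(Add(55, Mul(-1, -26)), 48), -1) = Pow(Add(8, Mul(-3, Add(55, Mul(-1, -26)))), -1) = Pow(Add(8, Mul(-3, Add(55, 26))), -1) = Pow(Add(8, Mul(-3, 81)), -1) = Pow(Add(8, -243), -1) = Pow(-235, -1) = Rational(-1, 235)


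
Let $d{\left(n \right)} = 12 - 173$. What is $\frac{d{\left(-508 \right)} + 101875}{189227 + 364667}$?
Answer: $\frac{50857}{276947} \approx 0.18363$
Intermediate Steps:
$d{\left(n \right)} = -161$ ($d{\left(n \right)} = 12 - 173 = -161$)
$\frac{d{\left(-508 \right)} + 101875}{189227 + 364667} = \frac{-161 + 101875}{189227 + 364667} = \frac{101714}{553894} = 101714 \cdot \frac{1}{553894} = \frac{50857}{276947}$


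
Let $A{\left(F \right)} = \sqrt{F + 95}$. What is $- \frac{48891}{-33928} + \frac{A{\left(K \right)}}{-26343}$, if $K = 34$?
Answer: $\frac{48891}{33928} - \frac{\sqrt{129}}{26343} \approx 1.4406$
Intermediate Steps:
$A{\left(F \right)} = \sqrt{95 + F}$
$- \frac{48891}{-33928} + \frac{A{\left(K \right)}}{-26343} = - \frac{48891}{-33928} + \frac{\sqrt{95 + 34}}{-26343} = \left(-48891\right) \left(- \frac{1}{33928}\right) + \sqrt{129} \left(- \frac{1}{26343}\right) = \frac{48891}{33928} - \frac{\sqrt{129}}{26343}$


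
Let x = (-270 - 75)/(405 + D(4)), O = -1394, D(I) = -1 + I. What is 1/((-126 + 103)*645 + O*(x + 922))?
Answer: -4/5195697 ≈ -7.6987e-7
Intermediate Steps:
x = -115/136 (x = (-270 - 75)/(405 + (-1 + 4)) = -345/(405 + 3) = -345/408 = -345*1/408 = -115/136 ≈ -0.84559)
1/((-126 + 103)*645 + O*(x + 922)) = 1/((-126 + 103)*645 - 1394*(-115/136 + 922)) = 1/(-23*645 - 1394*125277/136) = 1/(-14835 - 5136357/4) = 1/(-5195697/4) = -4/5195697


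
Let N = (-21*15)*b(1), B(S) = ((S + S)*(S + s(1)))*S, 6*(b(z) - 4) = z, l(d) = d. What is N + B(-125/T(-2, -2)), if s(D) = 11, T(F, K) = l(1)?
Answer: -7127625/2 ≈ -3.5638e+6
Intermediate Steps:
T(F, K) = 1
b(z) = 4 + z/6
B(S) = 2*S²*(11 + S) (B(S) = ((S + S)*(S + 11))*S = ((2*S)*(11 + S))*S = (2*S*(11 + S))*S = 2*S²*(11 + S))
N = -2625/2 (N = (-21*15)*(4 + (⅙)*1) = -315*(4 + ⅙) = -315*25/6 = -2625/2 ≈ -1312.5)
N + B(-125/T(-2, -2)) = -2625/2 + 2*(-125/1)²*(11 - 125/1) = -2625/2 + 2*(-125*1)²*(11 - 125*1) = -2625/2 + 2*(-125)²*(11 - 125) = -2625/2 + 2*15625*(-114) = -2625/2 - 3562500 = -7127625/2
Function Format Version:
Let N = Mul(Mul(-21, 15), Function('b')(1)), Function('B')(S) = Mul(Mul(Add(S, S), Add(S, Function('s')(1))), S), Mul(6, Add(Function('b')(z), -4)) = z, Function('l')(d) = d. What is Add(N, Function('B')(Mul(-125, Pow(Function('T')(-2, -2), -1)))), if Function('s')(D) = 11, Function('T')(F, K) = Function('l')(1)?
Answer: Rational(-7127625, 2) ≈ -3.5638e+6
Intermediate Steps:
Function('T')(F, K) = 1
Function('b')(z) = Add(4, Mul(Rational(1, 6), z))
Function('B')(S) = Mul(2, Pow(S, 2), Add(11, S)) (Function('B')(S) = Mul(Mul(Add(S, S), Add(S, 11)), S) = Mul(Mul(Mul(2, S), Add(11, S)), S) = Mul(Mul(2, S, Add(11, S)), S) = Mul(2, Pow(S, 2), Add(11, S)))
N = Rational(-2625, 2) (N = Mul(Mul(-21, 15), Add(4, Mul(Rational(1, 6), 1))) = Mul(-315, Add(4, Rational(1, 6))) = Mul(-315, Rational(25, 6)) = Rational(-2625, 2) ≈ -1312.5)
Add(N, Function('B')(Mul(-125, Pow(Function('T')(-2, -2), -1)))) = Add(Rational(-2625, 2), Mul(2, Pow(Mul(-125, Pow(1, -1)), 2), Add(11, Mul(-125, Pow(1, -1))))) = Add(Rational(-2625, 2), Mul(2, Pow(Mul(-125, 1), 2), Add(11, Mul(-125, 1)))) = Add(Rational(-2625, 2), Mul(2, Pow(-125, 2), Add(11, -125))) = Add(Rational(-2625, 2), Mul(2, 15625, -114)) = Add(Rational(-2625, 2), -3562500) = Rational(-7127625, 2)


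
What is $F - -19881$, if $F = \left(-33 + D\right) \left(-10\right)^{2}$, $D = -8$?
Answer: $15781$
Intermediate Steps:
$F = -4100$ ($F = \left(-33 - 8\right) \left(-10\right)^{2} = \left(-41\right) 100 = -4100$)
$F - -19881 = -4100 - -19881 = -4100 + 19881 = 15781$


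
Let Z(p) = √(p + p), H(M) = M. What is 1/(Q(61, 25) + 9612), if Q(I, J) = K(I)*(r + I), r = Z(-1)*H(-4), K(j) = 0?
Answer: 1/9612 ≈ 0.00010404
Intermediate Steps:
Z(p) = √2*√p (Z(p) = √(2*p) = √2*√p)
r = -4*I*√2 (r = (√2*√(-1))*(-4) = (√2*I)*(-4) = (I*√2)*(-4) = -4*I*√2 ≈ -5.6569*I)
Q(I, J) = 0 (Q(I, J) = 0*(-4*I*√2 + I) = 0*(I - 4*I*√2) = 0)
1/(Q(61, 25) + 9612) = 1/(0 + 9612) = 1/9612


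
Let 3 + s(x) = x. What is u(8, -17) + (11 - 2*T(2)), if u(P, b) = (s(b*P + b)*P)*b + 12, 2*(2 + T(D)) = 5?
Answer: 21238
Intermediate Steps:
T(D) = ½ (T(D) = -2 + (½)*5 = -2 + 5/2 = ½)
s(x) = -3 + x
u(P, b) = 12 + P*b*(-3 + b + P*b) (u(P, b) = ((-3 + (b*P + b))*P)*b + 12 = ((-3 + (P*b + b))*P)*b + 12 = ((-3 + (b + P*b))*P)*b + 12 = ((-3 + b + P*b)*P)*b + 12 = (P*(-3 + b + P*b))*b + 12 = P*b*(-3 + b + P*b) + 12 = 12 + P*b*(-3 + b + P*b))
u(8, -17) + (11 - 2*T(2)) = (12 + 8*(-17)*(-3 - 17*(1 + 8))) + (11 - 2*½) = (12 + 8*(-17)*(-3 - 17*9)) + (11 - 1) = (12 + 8*(-17)*(-3 - 153)) + 10 = (12 + 8*(-17)*(-156)) + 10 = (12 + 21216) + 10 = 21228 + 10 = 21238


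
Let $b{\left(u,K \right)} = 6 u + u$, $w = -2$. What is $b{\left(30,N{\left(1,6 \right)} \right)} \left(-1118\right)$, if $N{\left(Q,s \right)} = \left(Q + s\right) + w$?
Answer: $-234780$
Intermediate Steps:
$N{\left(Q,s \right)} = -2 + Q + s$ ($N{\left(Q,s \right)} = \left(Q + s\right) - 2 = -2 + Q + s$)
$b{\left(u,K \right)} = 7 u$
$b{\left(30,N{\left(1,6 \right)} \right)} \left(-1118\right) = 7 \cdot 30 \left(-1118\right) = 210 \left(-1118\right) = -234780$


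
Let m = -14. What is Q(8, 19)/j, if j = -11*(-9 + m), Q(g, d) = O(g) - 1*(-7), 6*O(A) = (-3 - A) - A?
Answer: 1/66 ≈ 0.015152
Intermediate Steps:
O(A) = -½ - A/3 (O(A) = ((-3 - A) - A)/6 = (-3 - 2*A)/6 = -½ - A/3)
Q(g, d) = 13/2 - g/3 (Q(g, d) = (-½ - g/3) - 1*(-7) = (-½ - g/3) + 7 = 13/2 - g/3)
j = 253 (j = -11*(-9 - 14) = -11*(-23) = 253)
Q(8, 19)/j = (13/2 - ⅓*8)/253 = (13/2 - 8/3)*(1/253) = (23/6)*(1/253) = 1/66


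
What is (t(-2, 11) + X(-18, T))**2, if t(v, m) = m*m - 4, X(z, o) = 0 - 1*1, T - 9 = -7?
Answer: 13456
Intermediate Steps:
T = 2 (T = 9 - 7 = 2)
X(z, o) = -1 (X(z, o) = 0 - 1 = -1)
t(v, m) = -4 + m**2 (t(v, m) = m**2 - 4 = -4 + m**2)
(t(-2, 11) + X(-18, T))**2 = ((-4 + 11**2) - 1)**2 = ((-4 + 121) - 1)**2 = (117 - 1)**2 = 116**2 = 13456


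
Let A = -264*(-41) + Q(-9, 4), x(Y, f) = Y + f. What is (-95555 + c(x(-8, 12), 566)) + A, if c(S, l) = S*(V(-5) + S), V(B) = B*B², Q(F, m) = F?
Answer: -85224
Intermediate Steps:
V(B) = B³
c(S, l) = S*(-125 + S) (c(S, l) = S*((-5)³ + S) = S*(-125 + S))
A = 10815 (A = -264*(-41) - 9 = 10824 - 9 = 10815)
(-95555 + c(x(-8, 12), 566)) + A = (-95555 + (-8 + 12)*(-125 + (-8 + 12))) + 10815 = (-95555 + 4*(-125 + 4)) + 10815 = (-95555 + 4*(-121)) + 10815 = (-95555 - 484) + 10815 = -96039 + 10815 = -85224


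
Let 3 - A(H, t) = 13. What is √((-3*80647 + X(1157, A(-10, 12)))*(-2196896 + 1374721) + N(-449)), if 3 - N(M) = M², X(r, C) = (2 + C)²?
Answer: √198865020877 ≈ 4.4594e+5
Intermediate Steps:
A(H, t) = -10 (A(H, t) = 3 - 1*13 = 3 - 13 = -10)
N(M) = 3 - M²
√((-3*80647 + X(1157, A(-10, 12)))*(-2196896 + 1374721) + N(-449)) = √((-3*80647 + (2 - 10)²)*(-2196896 + 1374721) + (3 - 1*(-449)²)) = √((-241941 + (-8)²)*(-822175) + (3 - 1*201601)) = √((-241941 + 64)*(-822175) + (3 - 201601)) = √(-241877*(-822175) - 201598) = √(198865222475 - 201598) = √198865020877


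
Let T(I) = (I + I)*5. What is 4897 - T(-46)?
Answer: 5357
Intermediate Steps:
T(I) = 10*I (T(I) = (2*I)*5 = 10*I)
4897 - T(-46) = 4897 - 10*(-46) = 4897 - 1*(-460) = 4897 + 460 = 5357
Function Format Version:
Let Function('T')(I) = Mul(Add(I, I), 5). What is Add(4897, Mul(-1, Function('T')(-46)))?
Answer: 5357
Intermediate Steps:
Function('T')(I) = Mul(10, I) (Function('T')(I) = Mul(Mul(2, I), 5) = Mul(10, I))
Add(4897, Mul(-1, Function('T')(-46))) = Add(4897, Mul(-1, Mul(10, -46))) = Add(4897, Mul(-1, -460)) = Add(4897, 460) = 5357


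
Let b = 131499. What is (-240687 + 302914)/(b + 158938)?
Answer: 62227/290437 ≈ 0.21425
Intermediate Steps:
(-240687 + 302914)/(b + 158938) = (-240687 + 302914)/(131499 + 158938) = 62227/290437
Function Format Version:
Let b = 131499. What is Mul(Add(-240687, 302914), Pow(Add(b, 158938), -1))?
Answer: Rational(62227, 290437) ≈ 0.21425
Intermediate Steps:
Mul(Add(-240687, 302914), Pow(Add(b, 158938), -1)) = Mul(Add(-240687, 302914), Pow(Add(131499, 158938), -1)) = Mul(62227, Pow(290437, -1)) = Mul(62227, Rational(1, 290437)) = Rational(62227, 290437)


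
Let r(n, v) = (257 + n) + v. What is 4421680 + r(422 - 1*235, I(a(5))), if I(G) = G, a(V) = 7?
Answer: 4422131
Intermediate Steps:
r(n, v) = 257 + n + v
4421680 + r(422 - 1*235, I(a(5))) = 4421680 + (257 + (422 - 1*235) + 7) = 4421680 + (257 + (422 - 235) + 7) = 4421680 + (257 + 187 + 7) = 4421680 + 451 = 4422131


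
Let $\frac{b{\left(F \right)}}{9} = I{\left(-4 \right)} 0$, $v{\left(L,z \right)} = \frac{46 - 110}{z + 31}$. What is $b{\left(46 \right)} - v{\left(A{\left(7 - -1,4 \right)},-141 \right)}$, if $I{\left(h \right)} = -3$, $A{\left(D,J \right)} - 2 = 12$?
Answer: $- \frac{32}{55} \approx -0.58182$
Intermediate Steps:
$A{\left(D,J \right)} = 14$ ($A{\left(D,J \right)} = 2 + 12 = 14$)
$v{\left(L,z \right)} = - \frac{64}{31 + z}$
$b{\left(F \right)} = 0$ ($b{\left(F \right)} = 9 \left(\left(-3\right) 0\right) = 9 \cdot 0 = 0$)
$b{\left(46 \right)} - v{\left(A{\left(7 - -1,4 \right)},-141 \right)} = 0 - - \frac{64}{31 - 141} = 0 - - \frac{64}{-110} = 0 - \left(-64\right) \left(- \frac{1}{110}\right) = 0 - \frac{32}{55} = - \frac{32}{55}$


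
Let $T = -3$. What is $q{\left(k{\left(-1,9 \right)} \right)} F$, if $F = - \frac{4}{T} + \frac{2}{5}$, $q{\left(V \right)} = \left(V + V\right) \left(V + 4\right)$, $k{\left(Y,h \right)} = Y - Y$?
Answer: $0$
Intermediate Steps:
$k{\left(Y,h \right)} = 0$
$q{\left(V \right)} = 2 V \left(4 + V\right)$
$F = \frac{26}{15}$ ($F = - \frac{4}{-3} + \frac{2}{5} = \left(-4\right) \left(- \frac{1}{3}\right) + 2 \cdot \frac{1}{5} = \frac{4}{3} + \frac{2}{5} = \frac{26}{15} \approx 1.7333$)
$q{\left(k{\left(-1,9 \right)} \right)} F = 2 \cdot 0 \left(4 + 0\right) \frac{26}{15} = 2 \cdot 0 \cdot 4 \cdot \frac{26}{15} = 0 \cdot \frac{26}{15} = 0$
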